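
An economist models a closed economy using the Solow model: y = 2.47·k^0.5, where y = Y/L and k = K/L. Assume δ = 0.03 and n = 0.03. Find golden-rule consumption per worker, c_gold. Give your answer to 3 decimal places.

c_gold ≈ 25.420

n + δ = 0.03 + 0.03 = 0.06.
Maximizing c = f(k) − (n+δ)·k gives f'(k) = n+δ, i.e. 0.5·2.47·k^(0.5−1) = 0.06, so k_gold = (0.5·2.47/0.06)^(1/0.5) ≈ 423.6736.
y_gold = 2.47·423.6736^0.5 ≈ 50.8408.
c_gold = y_gold − (n+δ)·k_gold = 50.8408 − 0.06·423.6736 ≈ 25.4204.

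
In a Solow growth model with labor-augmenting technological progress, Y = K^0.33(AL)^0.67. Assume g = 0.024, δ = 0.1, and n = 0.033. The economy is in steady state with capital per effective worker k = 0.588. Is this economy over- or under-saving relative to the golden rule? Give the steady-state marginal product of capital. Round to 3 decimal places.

under-saving; MPK ≈ 0.471

n + g + δ = 0.033 + 0.024 + 0.1 = 0.157.
MPK = 0.33·k^(0.33−1) = 0.33·0.588^(-0.67) ≈ 0.4710.
MPK > 0.157, so the economy is dynamically efficient (under-saving).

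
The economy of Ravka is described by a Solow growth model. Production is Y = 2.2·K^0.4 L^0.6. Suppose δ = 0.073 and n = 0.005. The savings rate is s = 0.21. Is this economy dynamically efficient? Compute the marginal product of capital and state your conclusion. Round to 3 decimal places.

Break-even investment rate: n + δ = 0.005 + 0.073 = 0.078.
Steady-state k*: s·A·k^0.4 = 0.078·k gives k* = (0.21·2.2/0.078)^(1/0.6) ≈ 19.3901.
MPK = 0.4·2.2·19.3901^(-0.6) ≈ 0.1486.
MPK > n+δ = 0.078, so the economy is dynamically efficient (under-saving).

dynamically efficient; MPK ≈ 0.149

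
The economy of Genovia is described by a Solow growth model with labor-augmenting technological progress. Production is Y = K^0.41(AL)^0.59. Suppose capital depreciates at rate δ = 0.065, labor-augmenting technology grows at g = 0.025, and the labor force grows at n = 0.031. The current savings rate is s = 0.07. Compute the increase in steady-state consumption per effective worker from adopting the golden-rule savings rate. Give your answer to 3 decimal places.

Δc ≈ 0.742

Capital per effective worker breaks even when investment replaces (n + g + δ)·k; here n + g + δ = 0.121.
Current steady state (s = 0.07): k* = (0.07/0.121)^(1/0.59) ≈ 0.3955, y* = 0.3955^0.41 ≈ 0.6836, c* = (1−0.07)·0.6836 ≈ 0.6358.
Setting f'(k) = n+g+δ gives 0.41·k^(0.41−1) = 0.121, hence k_gold = (0.41/0.121)^(1/0.59) ≈ 7.9123.
y_gold = 7.9123^0.41 ≈ 2.3351, c_gold = y_gold − 0.121·k_gold ≈ 1.3777.
Gain: Δc = 1.3777 − 0.6358 ≈ 0.7419.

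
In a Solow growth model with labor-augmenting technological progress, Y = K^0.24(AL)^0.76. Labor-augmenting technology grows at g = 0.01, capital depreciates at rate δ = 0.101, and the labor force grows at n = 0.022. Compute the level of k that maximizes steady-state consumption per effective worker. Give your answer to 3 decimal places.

Capital per effective worker breaks even when investment replaces (n + g + δ)·k; here n + g + δ = 0.133.
At the golden rule the marginal product of capital equals n+g+δ: 0.24·k^(0.24−1) = 0.133. Solving, k_gold = (0.24/0.133)^(1/0.76) ≈ 2.1743.

k_gold ≈ 2.174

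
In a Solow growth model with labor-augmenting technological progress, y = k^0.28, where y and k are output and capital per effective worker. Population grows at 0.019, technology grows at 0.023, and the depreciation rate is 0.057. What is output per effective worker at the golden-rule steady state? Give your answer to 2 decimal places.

n + g + δ = 0.019 + 0.023 + 0.057 = 0.099.
Golden rule sets MPK = n+g+δ: 0.28·k^(0.28−1) = 0.099, so k_gold = (0.28/0.099)^(1/0.72) ≈ 4.2376.
Output: y_gold = k_gold^0.28 = 4.2376^0.28 ≈ 1.4983.

y_gold ≈ 1.50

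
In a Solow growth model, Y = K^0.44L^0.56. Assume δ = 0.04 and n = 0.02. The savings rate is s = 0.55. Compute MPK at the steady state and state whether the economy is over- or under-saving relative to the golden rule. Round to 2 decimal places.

Break-even investment rate: n + δ = 0.02 + 0.04 = 0.06.
Steady-state k*: s·k^0.44 = 0.06·k gives k* = (0.55/0.06)^(1/0.56) ≈ 52.2679.
MPK = 0.44·52.2679^(-0.56) ≈ 0.0480.
MPK < n+δ = 0.06, so the economy is dynamically inefficient (over-saving).

over-saving; MPK ≈ 0.05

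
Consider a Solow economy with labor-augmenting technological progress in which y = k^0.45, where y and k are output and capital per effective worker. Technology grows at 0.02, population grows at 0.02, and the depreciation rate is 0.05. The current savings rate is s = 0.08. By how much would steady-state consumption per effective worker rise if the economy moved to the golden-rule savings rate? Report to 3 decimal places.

Δc ≈ 1.217

Break-even investment rate: n + g + δ = 0.02 + 0.02 + 0.05 = 0.09.
Current steady state (s = 0.08): k* = (0.08/0.09)^(1/0.55) ≈ 0.8072, y* = 0.8072^0.45 ≈ 0.9081, c* = (1−0.08)·0.9081 ≈ 0.8355.
Golden rule sets MPK = n+g+δ: 0.45·k^(0.45−1) = 0.09, so k_gold = (0.45/0.09)^(1/0.55) ≈ 18.6575.
y_gold = 18.6575^0.45 ≈ 3.7315, c_gold = y_gold − 0.09·k_gold ≈ 2.0523.
Gain: Δc = 2.0523 − 0.8355 ≈ 1.2169.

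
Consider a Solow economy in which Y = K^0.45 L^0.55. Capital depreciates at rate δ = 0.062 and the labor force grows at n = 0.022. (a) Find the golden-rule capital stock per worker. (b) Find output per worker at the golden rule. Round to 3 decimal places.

(a) k_gold ≈ 21.151; (b) y_gold ≈ 3.948

Break-even investment rate: n + δ = 0.022 + 0.062 = 0.084.
Setting f'(k) = n+δ gives 0.45·k^(0.45−1) = 0.084, hence k_gold = (0.45/0.084)^(1/0.55) ≈ 21.1511.
y_gold = 21.1511^0.45 ≈ 3.9482.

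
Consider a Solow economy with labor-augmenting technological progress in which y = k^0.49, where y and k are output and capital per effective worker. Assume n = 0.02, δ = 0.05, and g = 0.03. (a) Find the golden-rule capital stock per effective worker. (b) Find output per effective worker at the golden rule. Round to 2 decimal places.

Break-even investment rate: n + g + δ = 0.02 + 0.03 + 0.05 = 0.1.
At the golden rule the marginal product of capital equals n+g+δ: 0.49·k^(0.49−1) = 0.1. Solving, k_gold = (0.49/0.1)^(1/0.51) ≈ 22.5593.
y_gold = 22.5593^0.49 ≈ 4.6039.

(a) k_gold ≈ 22.56; (b) y_gold ≈ 4.60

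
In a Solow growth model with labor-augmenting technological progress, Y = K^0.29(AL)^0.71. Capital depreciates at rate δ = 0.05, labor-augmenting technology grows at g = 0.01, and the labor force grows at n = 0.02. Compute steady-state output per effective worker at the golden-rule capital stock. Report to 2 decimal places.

The effective depreciation rate is n + g + δ = 0.02 + 0.01 + 0.05 = 0.08.
Setting f'(k) = n+g+δ gives 0.29·k^(0.29−1) = 0.08, hence k_gold = (0.29/0.08)^(1/0.71) ≈ 6.1342.
Output: y_gold = k_gold^0.29 = 6.1342^0.29 ≈ 1.6922.

y_gold ≈ 1.69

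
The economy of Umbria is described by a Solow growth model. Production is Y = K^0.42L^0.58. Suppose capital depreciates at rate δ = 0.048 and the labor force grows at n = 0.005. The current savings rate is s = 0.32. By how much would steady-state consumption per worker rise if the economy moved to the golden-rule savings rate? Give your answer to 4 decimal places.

Capital per worker breaks even when investment replaces (n + δ)·k; here n + δ = 0.053.
Current steady state (s = 0.32): k* = (0.32/0.053)^(1/0.58) ≈ 22.1991, y* = 22.1991^0.42 ≈ 3.6767, c* = (1−0.32)·3.6767 ≈ 2.5002.
Setting f'(k) = n+δ gives 0.42·k^(0.42−1) = 0.053, hence k_gold = (0.42/0.053)^(1/0.58) ≈ 35.4776.
y_gold = 35.4776^0.42 ≈ 4.4769, c_gold = y_gold − 0.053·k_gold ≈ 2.5966.
Gain: Δc = 2.5966 − 2.5002 ≈ 0.0965.

Δc ≈ 0.0965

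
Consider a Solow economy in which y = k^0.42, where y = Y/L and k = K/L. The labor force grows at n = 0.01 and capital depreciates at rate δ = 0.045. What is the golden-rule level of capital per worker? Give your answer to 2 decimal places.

n + δ = 0.01 + 0.045 = 0.055.
Golden rule sets MPK = n+δ: 0.42·k^(0.42−1) = 0.055, so k_gold = (0.42/0.055)^(1/0.58) ≈ 33.2827.

k_gold ≈ 33.28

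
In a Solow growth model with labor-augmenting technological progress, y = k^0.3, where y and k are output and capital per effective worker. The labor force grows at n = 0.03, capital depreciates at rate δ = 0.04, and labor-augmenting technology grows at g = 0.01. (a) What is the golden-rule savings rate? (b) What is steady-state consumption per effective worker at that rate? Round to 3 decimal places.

Break-even investment rate: n + g + δ = 0.03 + 0.01 + 0.04 = 0.08.
For Cobb-Douglas, s_gold equals capital's share: s_gold = 0.3.
Golden rule sets MPK = n+g+δ: 0.3·k^(0.3−1) = 0.08, so k_gold = (0.3/0.08)^(1/0.7) ≈ 6.6076.
y_gold = 6.6076^0.3 ≈ 1.7620; c_gold = (1−0.3)·y_gold ≈ 1.2334.

(a) s_gold = 0.300; (b) c_gold ≈ 1.233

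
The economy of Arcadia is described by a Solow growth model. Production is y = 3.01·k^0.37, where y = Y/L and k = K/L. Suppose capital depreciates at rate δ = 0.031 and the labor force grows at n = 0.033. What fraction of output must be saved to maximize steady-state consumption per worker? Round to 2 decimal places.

s_gold = 0.37

n + δ = 0.033 + 0.031 = 0.064.
At the golden rule MPK = n+δ, and in any Cobb-Douglas steady state s = (n+δ)·k/y = MPK·k/y = capital's share 0.37.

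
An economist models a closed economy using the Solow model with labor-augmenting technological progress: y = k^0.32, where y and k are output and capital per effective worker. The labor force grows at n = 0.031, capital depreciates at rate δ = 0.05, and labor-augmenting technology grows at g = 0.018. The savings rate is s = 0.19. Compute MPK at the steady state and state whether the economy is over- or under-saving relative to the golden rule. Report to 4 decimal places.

Break-even investment rate: n + g + δ = 0.031 + 0.018 + 0.05 = 0.099.
Steady-state k*: s·k^0.32 = 0.099·k gives k* = (0.19/0.099)^(1/0.68) ≈ 2.6083.
MPK = 0.32·2.6083^(-0.68) ≈ 0.1667.
MPK > n+g+δ = 0.099, so the economy is dynamically efficient (under-saving).

under-saving; MPK ≈ 0.1667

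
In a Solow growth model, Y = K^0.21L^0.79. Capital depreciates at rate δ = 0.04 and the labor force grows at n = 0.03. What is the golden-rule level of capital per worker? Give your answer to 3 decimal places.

Capital per worker breaks even when investment replaces (n + δ)·k; here n + δ = 0.07.
Setting f'(k) = n+δ gives 0.21·k^(0.21−1) = 0.07, hence k_gold = (0.21/0.07)^(1/0.79) ≈ 4.0175.

k_gold ≈ 4.017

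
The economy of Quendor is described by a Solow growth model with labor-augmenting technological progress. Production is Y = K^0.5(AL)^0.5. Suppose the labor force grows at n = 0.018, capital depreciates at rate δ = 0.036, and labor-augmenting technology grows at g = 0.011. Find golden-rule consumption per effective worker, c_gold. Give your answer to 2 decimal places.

c_gold ≈ 3.85

The effective depreciation rate is n + g + δ = 0.018 + 0.011 + 0.036 = 0.065.
Setting f'(k) = n+g+δ gives 0.5·k^(0.5−1) = 0.065, hence k_gold = (0.5/0.065)^(1/0.5) ≈ 59.1716.
y_gold = 59.1716^0.5 ≈ 7.6923.
c_gold = y_gold − (n+g+δ)·k_gold = 7.6923 − 0.065·59.1716 ≈ 3.8462.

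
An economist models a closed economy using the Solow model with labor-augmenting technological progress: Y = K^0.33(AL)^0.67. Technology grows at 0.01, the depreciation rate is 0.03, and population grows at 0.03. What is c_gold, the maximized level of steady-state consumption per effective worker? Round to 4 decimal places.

c_gold ≈ 1.4380

Break-even investment rate: n + g + δ = 0.03 + 0.01 + 0.03 = 0.07.
Maximizing c = f(k) − (n+g+δ)·k gives f'(k) = n+g+δ, i.e. 0.33·k^(0.33−1) = 0.07, so k_gold = (0.33/0.07)^(1/0.67) ≈ 10.1181.
y_gold = 10.1181^0.33 ≈ 2.1463.
c_gold = y_gold − (n+g+δ)·k_gold = 2.1463 − 0.07·10.1181 ≈ 1.4380.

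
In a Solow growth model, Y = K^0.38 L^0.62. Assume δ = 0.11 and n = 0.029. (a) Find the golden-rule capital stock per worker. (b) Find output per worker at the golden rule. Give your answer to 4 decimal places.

(a) k_gold ≈ 5.0637; (b) y_gold ≈ 1.8522

The effective depreciation rate is n + δ = 0.029 + 0.11 = 0.139.
Setting f'(k) = n+δ gives 0.38·k^(0.38−1) = 0.139, hence k_gold = (0.38/0.139)^(1/0.62) ≈ 5.0637.
y_gold = 5.0637^0.38 ≈ 1.8522.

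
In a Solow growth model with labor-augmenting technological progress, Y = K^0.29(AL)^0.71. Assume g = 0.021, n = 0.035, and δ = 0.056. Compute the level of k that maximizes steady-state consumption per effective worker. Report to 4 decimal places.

k_gold ≈ 3.8189

The effective depreciation rate is n + g + δ = 0.035 + 0.021 + 0.056 = 0.112.
At the golden rule the marginal product of capital equals n+g+δ: 0.29·k^(0.29−1) = 0.112. Solving, k_gold = (0.29/0.112)^(1/0.71) ≈ 3.8189.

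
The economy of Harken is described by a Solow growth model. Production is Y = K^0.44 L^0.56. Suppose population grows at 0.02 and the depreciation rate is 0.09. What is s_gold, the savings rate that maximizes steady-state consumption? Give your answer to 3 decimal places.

Capital per worker breaks even when investment replaces (n + δ)·k; here n + δ = 0.11.
At the golden rule MPK = n+δ, and in any Cobb-Douglas steady state s = (n+δ)·k/y = MPK·k/y = capital's share 0.44.

s_gold = 0.440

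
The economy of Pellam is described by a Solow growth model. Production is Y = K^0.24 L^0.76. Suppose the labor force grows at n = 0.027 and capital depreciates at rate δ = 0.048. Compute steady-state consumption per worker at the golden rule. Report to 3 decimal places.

c_gold ≈ 1.097

Capital per worker breaks even when investment replaces (n + δ)·k; here n + δ = 0.075.
At the golden rule the marginal product of capital equals n+δ: 0.24·k^(0.24−1) = 0.075. Solving, k_gold = (0.24/0.075)^(1/0.76) ≈ 4.6203.
y_gold = 4.6203^0.24 ≈ 1.4438.
c_gold = y_gold − (n+δ)·k_gold = 1.4438 − 0.075·4.6203 ≈ 1.0973.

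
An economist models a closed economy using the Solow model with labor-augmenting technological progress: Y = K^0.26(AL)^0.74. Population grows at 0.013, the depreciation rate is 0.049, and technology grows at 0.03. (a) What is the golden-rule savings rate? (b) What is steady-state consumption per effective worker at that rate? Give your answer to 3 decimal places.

(a) s_gold = 0.260; (b) c_gold ≈ 1.066

n + g + δ = 0.013 + 0.03 + 0.049 = 0.092.
For Cobb-Douglas, s_gold equals capital's share: s_gold = 0.26.
Setting f'(k) = n+g+δ gives 0.26·k^(0.26−1) = 0.092, hence k_gold = (0.26/0.092)^(1/0.74) ≈ 4.0711.
y_gold = 4.0711^0.26 ≈ 1.4405; c_gold = (1−0.26)·y_gold ≈ 1.0660.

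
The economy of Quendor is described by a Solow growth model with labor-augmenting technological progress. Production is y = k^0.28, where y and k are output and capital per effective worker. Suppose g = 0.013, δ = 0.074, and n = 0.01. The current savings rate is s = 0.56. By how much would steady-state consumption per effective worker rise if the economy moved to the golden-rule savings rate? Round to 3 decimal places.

Capital per effective worker breaks even when investment replaces (n + g + δ)·k; here n + g + δ = 0.097.
Current steady state (s = 0.56): k* = (0.56/0.097)^(1/0.72) ≈ 11.4162, y* = 11.4162^0.28 ≈ 1.9775, c* = (1−0.56)·1.9775 ≈ 0.8701.
Golden rule sets MPK = n+g+δ: 0.28·k^(0.28−1) = 0.097, so k_gold = (0.28/0.097)^(1/0.72) ≈ 4.3594.
y_gold = 4.3594^0.28 ≈ 1.5102, c_gold = y_gold − 0.097·k_gold ≈ 1.0874.
Gain: Δc = 1.0874 − 0.8701 ≈ 0.2173.

Δc ≈ 0.217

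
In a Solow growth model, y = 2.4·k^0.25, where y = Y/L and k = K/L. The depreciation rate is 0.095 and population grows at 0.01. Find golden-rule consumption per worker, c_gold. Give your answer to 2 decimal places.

n + δ = 0.01 + 0.095 = 0.105.
At the golden rule the marginal product of capital equals n+δ: 0.25·2.4·k^(0.25−1) = 0.105. Solving, k_gold = (0.25·2.4/0.105)^(1/0.75) ≈ 10.2160.
y_gold = 2.4·10.2160^0.25 ≈ 4.2907.
c_gold = y_gold − (n+δ)·k_gold = 4.2907 − 0.105·10.2160 ≈ 3.2181.

c_gold ≈ 3.22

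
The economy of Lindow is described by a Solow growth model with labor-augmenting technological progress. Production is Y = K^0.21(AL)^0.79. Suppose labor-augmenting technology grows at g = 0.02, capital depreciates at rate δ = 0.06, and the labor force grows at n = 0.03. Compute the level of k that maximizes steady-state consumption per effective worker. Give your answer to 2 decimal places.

k_gold ≈ 2.27

Break-even investment rate: n + g + δ = 0.03 + 0.02 + 0.06 = 0.11.
Setting f'(k) = n+g+δ gives 0.21·k^(0.21−1) = 0.11, hence k_gold = (0.21/0.11)^(1/0.79) ≈ 2.2671.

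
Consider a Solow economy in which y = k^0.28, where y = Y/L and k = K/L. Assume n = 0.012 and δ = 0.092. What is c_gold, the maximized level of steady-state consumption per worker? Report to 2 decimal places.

The effective depreciation rate is n + δ = 0.012 + 0.092 = 0.104.
Maximizing c = f(k) − (n+δ)·k gives f'(k) = n+δ, i.e. 0.28·k^(0.28−1) = 0.104, so k_gold = (0.28/0.104)^(1/0.72) ≈ 3.9573.
y_gold = 3.9573^0.28 ≈ 1.4698.
c_gold = y_gold − (n+δ)·k_gold = 1.4698 − 0.104·3.9573 ≈ 1.0583.

c_gold ≈ 1.06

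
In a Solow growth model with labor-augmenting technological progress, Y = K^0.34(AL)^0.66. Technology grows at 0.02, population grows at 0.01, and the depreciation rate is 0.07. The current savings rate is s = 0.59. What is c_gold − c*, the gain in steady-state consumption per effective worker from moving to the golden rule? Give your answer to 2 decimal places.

Δc ≈ 0.22

Break-even investment rate: n + g + δ = 0.01 + 0.02 + 0.07 = 0.1.
Current steady state (s = 0.59): k* = (0.59/0.1)^(1/0.66) ≈ 14.7217, y* = 14.7217^0.34 ≈ 2.4952, c* = (1−0.59)·2.4952 ≈ 1.0230.
Golden rule sets MPK = n+g+δ: 0.34·k^(0.34−1) = 0.1, so k_gold = (0.34/0.1)^(1/0.66) ≈ 6.3866.
y_gold = 6.3866^0.34 ≈ 1.8784, c_gold = y_gold − 0.1·k_gold ≈ 1.2398.
Gain: Δc = 1.2398 − 1.0230 ≈ 0.2167.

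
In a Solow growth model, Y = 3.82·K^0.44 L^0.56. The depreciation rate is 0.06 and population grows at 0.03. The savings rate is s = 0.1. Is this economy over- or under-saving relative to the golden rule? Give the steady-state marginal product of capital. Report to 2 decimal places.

under-saving; MPK ≈ 0.40

The effective depreciation rate is n + δ = 0.03 + 0.06 = 0.09.
Steady-state k*: s·A·k^0.44 = 0.09·k gives k* = (0.1·3.82/0.09)^(1/0.56) ≈ 13.2163.
MPK = 0.44·3.82·13.2163^(-0.56) ≈ 0.3960.
MPK > n+δ = 0.09, so the economy is dynamically efficient (under-saving).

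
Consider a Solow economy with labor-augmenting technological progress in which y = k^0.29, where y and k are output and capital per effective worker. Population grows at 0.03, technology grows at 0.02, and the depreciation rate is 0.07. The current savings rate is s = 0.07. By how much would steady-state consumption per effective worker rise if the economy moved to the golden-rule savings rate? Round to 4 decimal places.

Δc ≈ 0.2719

Break-even investment rate: n + g + δ = 0.03 + 0.02 + 0.07 = 0.12.
Current steady state (s = 0.07): k* = (0.07/0.12)^(1/0.71) ≈ 0.4681, y* = 0.4681^0.29 ≈ 0.8024, c* = (1−0.07)·0.8024 ≈ 0.7462.
Golden rule sets MPK = n+g+δ: 0.29·k^(0.29−1) = 0.12, so k_gold = (0.29/0.12)^(1/0.71) ≈ 3.4653.
y_gold = 3.4653^0.29 ≈ 1.4339, c_gold = y_gold − 0.12·k_gold ≈ 1.0181.
Gain: Δc = 1.0181 − 0.7462 ≈ 0.2719.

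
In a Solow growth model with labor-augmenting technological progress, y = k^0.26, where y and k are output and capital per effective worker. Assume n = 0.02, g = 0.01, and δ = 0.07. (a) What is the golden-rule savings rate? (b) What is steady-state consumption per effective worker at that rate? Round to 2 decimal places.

The effective depreciation rate is n + g + δ = 0.02 + 0.01 + 0.07 = 0.1.
For Cobb-Douglas, s_gold equals capital's share: s_gold = 0.26.
At the golden rule the marginal product of capital equals n+g+δ: 0.26·k^(0.26−1) = 0.1. Solving, k_gold = (0.26/0.1)^(1/0.74) ≈ 3.6373.
y_gold = 3.6373^0.26 ≈ 1.3989; c_gold = (1−0.26)·y_gold ≈ 1.0352.

(a) s_gold = 0.26; (b) c_gold ≈ 1.04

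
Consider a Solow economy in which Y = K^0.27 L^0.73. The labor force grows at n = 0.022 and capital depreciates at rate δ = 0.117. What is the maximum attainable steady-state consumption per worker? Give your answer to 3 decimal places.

Capital per worker breaks even when investment replaces (n + δ)·k; here n + δ = 0.139.
Setting f'(k) = n+δ gives 0.27·k^(0.27−1) = 0.139, hence k_gold = (0.27/0.139)^(1/0.73) ≈ 2.4831.
y_gold = 2.4831^0.27 ≈ 1.2783.
c_gold = y_gold − (n+δ)·k_gold = 1.2783 − 0.139·2.4831 ≈ 0.9332.

c_gold ≈ 0.933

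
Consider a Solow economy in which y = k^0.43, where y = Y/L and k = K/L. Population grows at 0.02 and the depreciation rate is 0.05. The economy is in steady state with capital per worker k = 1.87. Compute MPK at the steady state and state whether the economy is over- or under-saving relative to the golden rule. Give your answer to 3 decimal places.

under-saving; MPK ≈ 0.301

Break-even investment rate: n + δ = 0.02 + 0.05 = 0.07.
MPK = 0.43·k^(0.43−1) = 0.43·1.87^(-0.57) ≈ 0.3010.
MPK > 0.07, so the economy is dynamically efficient (under-saving).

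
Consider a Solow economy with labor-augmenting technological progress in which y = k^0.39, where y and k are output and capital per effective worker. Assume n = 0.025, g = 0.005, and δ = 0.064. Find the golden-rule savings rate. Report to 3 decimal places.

n + g + δ = 0.025 + 0.005 + 0.064 = 0.094.
At the golden rule MPK = n+g+δ, and in any Cobb-Douglas steady state s = (n+g+δ)·k/y = MPK·k/y = capital's share 0.39.

s_gold = 0.390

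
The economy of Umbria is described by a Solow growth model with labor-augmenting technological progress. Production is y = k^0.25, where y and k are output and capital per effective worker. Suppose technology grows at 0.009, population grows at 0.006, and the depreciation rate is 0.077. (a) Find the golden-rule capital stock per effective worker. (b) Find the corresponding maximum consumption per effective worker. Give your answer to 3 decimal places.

(a) k_gold ≈ 3.792; (b) c_gold ≈ 1.047

n + g + δ = 0.006 + 0.009 + 0.077 = 0.092.
Setting f'(k) = n+g+δ gives 0.25·k^(0.25−1) = 0.092, hence k_gold = (0.25/0.092)^(1/0.75) ≈ 3.7920.
y_gold = 3.7920^0.25 ≈ 1.3955; c_gold = y_gold − 0.092·k_gold ≈ 1.0466.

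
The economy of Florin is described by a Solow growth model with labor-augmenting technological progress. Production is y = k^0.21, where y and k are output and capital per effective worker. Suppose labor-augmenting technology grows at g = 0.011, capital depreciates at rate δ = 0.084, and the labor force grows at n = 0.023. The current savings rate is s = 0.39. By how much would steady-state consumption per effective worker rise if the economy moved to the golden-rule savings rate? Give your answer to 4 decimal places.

Capital per effective worker breaks even when investment replaces (n + g + δ)·k; here n + g + δ = 0.118.
Current steady state (s = 0.39): k* = (0.39/0.118)^(1/0.79) ≈ 4.5414, y* = 4.5414^0.21 ≈ 1.3741, c* = (1−0.39)·1.3741 ≈ 0.8382.
At the golden rule the marginal product of capital equals n+g+δ: 0.21·k^(0.21−1) = 0.118. Solving, k_gold = (0.21/0.118)^(1/0.79) ≈ 2.0744.
y_gold = 2.0744^0.21 ≈ 1.1656, c_gold = y_gold − 0.118·k_gold ≈ 0.9208.
Gain: Δc = 0.9208 − 0.8382 ≈ 0.0826.

Δc ≈ 0.0826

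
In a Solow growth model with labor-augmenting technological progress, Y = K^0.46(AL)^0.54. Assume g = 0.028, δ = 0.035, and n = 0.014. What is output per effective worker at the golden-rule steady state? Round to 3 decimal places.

y_gold ≈ 4.584

Capital per effective worker breaks even when investment replaces (n + g + δ)·k; here n + g + δ = 0.077.
Maximizing c = f(k) − (n+g+δ)·k gives f'(k) = n+g+δ, i.e. 0.46·k^(0.46−1) = 0.077, so k_gold = (0.46/0.077)^(1/0.54) ≈ 27.3862.
Output: y_gold = k_gold^0.46 = 27.3862^0.46 ≈ 4.5842.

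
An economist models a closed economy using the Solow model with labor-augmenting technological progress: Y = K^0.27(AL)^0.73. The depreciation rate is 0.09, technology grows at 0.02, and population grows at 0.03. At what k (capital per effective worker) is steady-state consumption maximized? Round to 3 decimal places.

n + g + δ = 0.03 + 0.02 + 0.09 = 0.14.
At the golden rule the marginal product of capital equals n+g+δ: 0.27·k^(0.27−1) = 0.14. Solving, k_gold = (0.27/0.14)^(1/0.73) ≈ 2.4589.

k_gold ≈ 2.459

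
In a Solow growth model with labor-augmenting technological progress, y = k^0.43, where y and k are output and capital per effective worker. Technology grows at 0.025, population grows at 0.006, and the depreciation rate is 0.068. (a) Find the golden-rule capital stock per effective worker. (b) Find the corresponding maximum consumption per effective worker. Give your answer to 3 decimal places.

Break-even investment rate: n + g + δ = 0.006 + 0.025 + 0.068 = 0.099.
At the golden rule the marginal product of capital equals n+g+δ: 0.43·k^(0.43−1) = 0.099. Solving, k_gold = (0.43/0.099)^(1/0.57) ≈ 13.1524.
y_gold = 13.1524^0.43 ≈ 3.0281; c_gold = y_gold − 0.099·k_gold ≈ 1.7260.

(a) k_gold ≈ 13.152; (b) c_gold ≈ 1.726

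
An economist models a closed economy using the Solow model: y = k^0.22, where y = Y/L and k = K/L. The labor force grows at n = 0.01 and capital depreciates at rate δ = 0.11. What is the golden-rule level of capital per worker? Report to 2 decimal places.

k_gold ≈ 2.18

Break-even investment rate: n + δ = 0.01 + 0.11 = 0.12.
Setting f'(k) = n+δ gives 0.22·k^(0.22−1) = 0.12, hence k_gold = (0.22/0.12)^(1/0.78) ≈ 2.1751.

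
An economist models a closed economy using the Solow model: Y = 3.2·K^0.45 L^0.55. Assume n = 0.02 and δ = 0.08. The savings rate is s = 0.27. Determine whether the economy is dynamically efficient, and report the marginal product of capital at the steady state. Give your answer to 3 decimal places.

The effective depreciation rate is n + δ = 0.02 + 0.08 = 0.1.
Steady-state k*: s·A·k^0.45 = 0.1·k gives k* = (0.27·3.2/0.1)^(1/0.55) ≈ 50.4373.
MPK = 0.45·3.2·50.4373^(-0.55) ≈ 0.1667.
MPK > n+δ = 0.1, so the economy is dynamically efficient (under-saving).

dynamically efficient; MPK ≈ 0.167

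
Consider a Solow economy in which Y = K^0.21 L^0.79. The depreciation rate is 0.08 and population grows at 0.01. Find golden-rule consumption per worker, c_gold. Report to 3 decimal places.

c_gold ≈ 0.990

Break-even investment rate: n + δ = 0.01 + 0.08 = 0.09.
Golden rule sets MPK = n+δ: 0.21·k^(0.21−1) = 0.09, so k_gold = (0.21/0.09)^(1/0.79) ≈ 2.9228.
y_gold = 2.9228^0.21 ≈ 1.2526.
c_gold = y_gold − (n+δ)·k_gold = 1.2526 − 0.09·2.9228 ≈ 0.9896.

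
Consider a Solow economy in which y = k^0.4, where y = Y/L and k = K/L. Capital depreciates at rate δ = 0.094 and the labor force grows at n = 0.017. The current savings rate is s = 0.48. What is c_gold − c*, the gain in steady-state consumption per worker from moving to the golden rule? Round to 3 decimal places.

Δc ≈ 0.030

The effective depreciation rate is n + δ = 0.017 + 0.094 = 0.111.
Current steady state (s = 0.48): k* = (0.48/0.111)^(1/0.6) ≈ 11.4779, y* = 11.4779^0.4 ≈ 2.6543, c* = (1−0.48)·2.6543 ≈ 1.3802.
Setting f'(k) = n+δ gives 0.4·k^(0.4−1) = 0.111, hence k_gold = (0.4/0.111)^(1/0.6) ≈ 8.4702.
y_gold = 8.4702^0.4 ≈ 2.3505, c_gold = y_gold − 0.111·k_gold ≈ 1.4103.
Gain: Δc = 1.4103 − 1.3802 ≈ 0.0301.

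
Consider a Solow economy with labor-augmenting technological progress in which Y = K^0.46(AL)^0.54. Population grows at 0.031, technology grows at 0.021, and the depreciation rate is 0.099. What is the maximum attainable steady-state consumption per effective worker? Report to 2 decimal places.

Capital per effective worker breaks even when investment replaces (n + g + δ)·k; here n + g + δ = 0.151.
Maximizing c = f(k) − (n+g+δ)·k gives f'(k) = n+g+δ, i.e. 0.46·k^(0.46−1) = 0.151, so k_gold = (0.46/0.151)^(1/0.54) ≈ 7.8685.
y_gold = 7.8685^0.46 ≈ 2.5829.
c_gold = y_gold − (n+g+δ)·k_gold = 2.5829 − 0.151·7.8685 ≈ 1.3948.

c_gold ≈ 1.39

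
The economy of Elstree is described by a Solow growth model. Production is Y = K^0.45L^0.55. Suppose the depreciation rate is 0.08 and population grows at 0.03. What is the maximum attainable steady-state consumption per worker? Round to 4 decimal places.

The effective depreciation rate is n + δ = 0.03 + 0.08 = 0.11.
At the golden rule the marginal product of capital equals n+δ: 0.45·k^(0.45−1) = 0.11. Solving, k_gold = (0.45/0.11)^(1/0.55) ≈ 12.9539.
y_gold = 12.9539^0.45 ≈ 3.1665.
c_gold = y_gold − (n+δ)·k_gold = 3.1665 − 0.11·12.9539 ≈ 1.7416.

c_gold ≈ 1.7416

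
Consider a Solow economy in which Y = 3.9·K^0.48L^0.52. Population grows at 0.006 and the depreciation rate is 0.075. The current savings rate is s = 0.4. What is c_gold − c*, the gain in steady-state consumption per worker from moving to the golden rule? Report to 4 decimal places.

Δc ≈ 0.9159

n + δ = 0.006 + 0.075 = 0.081.
Current steady state (s = 0.4): k* = (0.4·3.9/0.081)^(1/0.52) ≈ 295.4342, y* = 3.9·295.4342^0.48 ≈ 59.8254, c* = (1−0.4)·59.8254 ≈ 35.8953.
Setting f'(k) = n+δ gives 0.48·3.9·k^(0.48−1) = 0.081, hence k_gold = (0.48·3.9/0.081)^(1/0.52) ≈ 419.5004.
y_gold = 3.9·419.5004^0.48 ≈ 70.7907, c_gold = y_gold − 0.081·k_gold ≈ 36.8112.
Gain: Δc = 36.8112 − 35.8953 ≈ 0.9159.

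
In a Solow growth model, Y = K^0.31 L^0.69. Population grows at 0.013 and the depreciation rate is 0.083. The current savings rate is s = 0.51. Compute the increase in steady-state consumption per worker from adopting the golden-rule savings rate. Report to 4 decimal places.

Capital per worker breaks even when investment replaces (n + δ)·k; here n + δ = 0.096.
Current steady state (s = 0.51): k* = (0.51/0.096)^(1/0.69) ≈ 11.2501, y* = 11.2501^0.31 ≈ 2.1177, c* = (1−0.51)·2.1177 ≈ 1.0377.
At the golden rule the marginal product of capital equals n+δ: 0.31·k^(0.31−1) = 0.096. Solving, k_gold = (0.31/0.096)^(1/0.69) ≈ 5.4678.
y_gold = 5.4678^0.31 ≈ 1.6933, c_gold = y_gold − 0.096·k_gold ≈ 1.1683.
Gain: Δc = 1.1683 − 1.0377 ≈ 0.1307.

Δc ≈ 0.1307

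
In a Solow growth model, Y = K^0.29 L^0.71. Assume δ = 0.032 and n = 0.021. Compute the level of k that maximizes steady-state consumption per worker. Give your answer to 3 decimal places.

k_gold ≈ 10.955

The effective depreciation rate is n + δ = 0.021 + 0.032 = 0.053.
Golden rule sets MPK = n+δ: 0.29·k^(0.29−1) = 0.053, so k_gold = (0.29/0.053)^(1/0.71) ≈ 10.9549.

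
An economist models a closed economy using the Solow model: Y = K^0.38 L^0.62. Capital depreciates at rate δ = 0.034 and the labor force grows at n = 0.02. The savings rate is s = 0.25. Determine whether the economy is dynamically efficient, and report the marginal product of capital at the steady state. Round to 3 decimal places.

The effective depreciation rate is n + δ = 0.02 + 0.034 = 0.054.
Steady-state k*: s·k^0.38 = 0.054·k gives k* = (0.25/0.054)^(1/0.62) ≈ 11.8430.
MPK = 0.38·11.8430^(-0.62) ≈ 0.0821.
MPK > n+δ = 0.054, so the economy is dynamically efficient (under-saving).

dynamically efficient; MPK ≈ 0.082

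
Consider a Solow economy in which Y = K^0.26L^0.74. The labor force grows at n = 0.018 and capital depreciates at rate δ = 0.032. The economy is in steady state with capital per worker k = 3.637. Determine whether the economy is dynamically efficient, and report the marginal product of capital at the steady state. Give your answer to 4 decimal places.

dynamically efficient; MPK ≈ 0.1000

Break-even investment rate: n + δ = 0.018 + 0.032 = 0.05.
MPK = 0.26·k^(0.26−1) = 0.26·3.637^(-0.74) ≈ 0.1000.
MPK > 0.05, so the economy is dynamically efficient (under-saving).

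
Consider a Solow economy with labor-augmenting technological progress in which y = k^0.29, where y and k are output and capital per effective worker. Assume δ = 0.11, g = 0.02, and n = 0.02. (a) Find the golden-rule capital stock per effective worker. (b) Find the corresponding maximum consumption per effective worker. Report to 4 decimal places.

(a) k_gold ≈ 2.5307; (b) c_gold ≈ 0.9294

Break-even investment rate: n + g + δ = 0.02 + 0.02 + 0.11 = 0.15.
Maximizing c = f(k) − (n+g+δ)·k gives f'(k) = n+g+δ, i.e. 0.29·k^(0.29−1) = 0.15, so k_gold = (0.29/0.15)^(1/0.71) ≈ 2.5307.
y_gold = 2.5307^0.29 ≈ 1.3090; c_gold = y_gold − 0.15·k_gold ≈ 0.9294.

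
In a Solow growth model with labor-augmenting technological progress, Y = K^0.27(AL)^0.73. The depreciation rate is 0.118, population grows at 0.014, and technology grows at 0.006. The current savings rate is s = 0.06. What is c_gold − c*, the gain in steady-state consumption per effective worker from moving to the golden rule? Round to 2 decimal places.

The effective depreciation rate is n + g + δ = 0.014 + 0.006 + 0.118 = 0.138.
Current steady state (s = 0.06): k* = (0.06/0.138)^(1/0.73) ≈ 0.3195, y* = 0.3195^0.27 ≈ 0.7349, c* = (1−0.06)·0.7349 ≈ 0.6908.
Golden rule sets MPK = n+g+δ: 0.27·k^(0.27−1) = 0.138, so k_gold = (0.27/0.138)^(1/0.73) ≈ 2.5078.
y_gold = 2.5078^0.27 ≈ 1.2818, c_gold = y_gold − 0.138·k_gold ≈ 0.9357.
Gain: Δc = 0.9357 − 0.6908 ≈ 0.2449.

Δc ≈ 0.24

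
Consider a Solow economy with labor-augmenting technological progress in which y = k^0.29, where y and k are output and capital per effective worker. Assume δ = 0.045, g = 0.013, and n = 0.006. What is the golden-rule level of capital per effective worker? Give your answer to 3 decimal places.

n + g + δ = 0.006 + 0.013 + 0.045 = 0.064.
At the golden rule the marginal product of capital equals n+g+δ: 0.29·k^(0.29−1) = 0.064. Solving, k_gold = (0.29/0.064)^(1/0.71) ≈ 8.3994.

k_gold ≈ 8.399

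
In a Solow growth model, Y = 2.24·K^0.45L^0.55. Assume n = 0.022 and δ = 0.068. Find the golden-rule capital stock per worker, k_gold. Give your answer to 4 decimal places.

Break-even investment rate: n + δ = 0.022 + 0.068 = 0.09.
At the golden rule the marginal product of capital equals n+δ: 0.45·2.24·k^(0.45−1) = 0.09. Solving, k_gold = (0.45·2.24/0.09)^(1/0.55) ≈ 80.8480.

k_gold ≈ 80.8480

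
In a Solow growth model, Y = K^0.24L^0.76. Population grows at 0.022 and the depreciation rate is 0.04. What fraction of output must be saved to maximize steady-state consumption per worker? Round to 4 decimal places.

s_gold = 0.2400

Break-even investment rate: n + δ = 0.022 + 0.04 = 0.062.
At the golden rule MPK = n+δ, and in any Cobb-Douglas steady state s = (n+δ)·k/y = MPK·k/y = capital's share 0.24.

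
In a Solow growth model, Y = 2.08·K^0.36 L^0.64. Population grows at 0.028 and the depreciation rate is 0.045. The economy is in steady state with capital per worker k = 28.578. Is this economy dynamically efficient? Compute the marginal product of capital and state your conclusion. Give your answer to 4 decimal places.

dynamically efficient; MPK ≈ 0.0876

The effective depreciation rate is n + δ = 0.028 + 0.045 = 0.073.
MPK = 0.36·2.08·k^(0.36−1) = 0.36·2.08·28.578^(-0.64) ≈ 0.0876.
MPK > 0.073, so the economy is dynamically efficient (under-saving).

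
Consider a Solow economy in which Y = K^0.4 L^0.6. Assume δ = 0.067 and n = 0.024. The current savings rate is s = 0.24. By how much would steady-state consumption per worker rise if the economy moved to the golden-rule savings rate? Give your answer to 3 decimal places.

Capital per worker breaks even when investment replaces (n + δ)·k; here n + δ = 0.091.
Current steady state (s = 0.24): k* = (0.24/0.091)^(1/0.6) ≈ 5.0344, y* = 5.0344^0.4 ≈ 1.9089, c* = (1−0.24)·1.9089 ≈ 1.4508.
Golden rule sets MPK = n+δ: 0.4·k^(0.4−1) = 0.091, so k_gold = (0.4/0.091)^(1/0.6) ≈ 11.7950.
y_gold = 11.7950^0.4 ≈ 2.6834, c_gold = y_gold − 0.091·k_gold ≈ 1.6100.
Gain: Δc = 1.6100 − 1.4508 ≈ 0.1593.

Δc ≈ 0.159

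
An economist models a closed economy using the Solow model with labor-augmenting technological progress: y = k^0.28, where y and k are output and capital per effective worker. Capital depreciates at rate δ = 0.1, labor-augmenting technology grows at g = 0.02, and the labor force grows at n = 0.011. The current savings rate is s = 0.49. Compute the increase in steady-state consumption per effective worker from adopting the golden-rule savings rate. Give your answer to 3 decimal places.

Capital per effective worker breaks even when investment replaces (n + g + δ)·k; here n + g + δ = 0.131.
Current steady state (s = 0.49): k* = (0.49/0.131)^(1/0.72) ≈ 6.2478, y* = 6.2478^0.28 ≈ 1.6703, c* = (1−0.49)·1.6703 ≈ 0.8519.
Golden rule sets MPK = n+g+δ: 0.28·k^(0.28−1) = 0.131, so k_gold = (0.28/0.131)^(1/0.72) ≈ 2.8719.
y_gold = 2.8719^0.28 ≈ 1.3437, c_gold = y_gold − 0.131·k_gold ≈ 0.9674.
Gain: Δc = 0.9674 − 0.8519 ≈ 0.1156.

Δc ≈ 0.116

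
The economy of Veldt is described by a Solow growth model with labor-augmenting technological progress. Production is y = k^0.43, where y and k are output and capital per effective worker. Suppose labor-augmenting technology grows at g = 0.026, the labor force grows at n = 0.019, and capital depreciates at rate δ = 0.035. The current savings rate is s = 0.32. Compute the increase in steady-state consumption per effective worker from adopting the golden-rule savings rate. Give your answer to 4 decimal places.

Δc ≈ 0.0920

The effective depreciation rate is n + g + δ = 0.019 + 0.026 + 0.035 = 0.08.
Current steady state (s = 0.32): k* = (0.32/0.08)^(1/0.57) ≈ 11.3827, y* = 11.3827^0.43 ≈ 2.8457, c* = (1−0.32)·2.8457 ≈ 1.9351.
At the golden rule the marginal product of capital equals n+g+δ: 0.43·k^(0.43−1) = 0.08. Solving, k_gold = (0.43/0.08)^(1/0.57) ≈ 19.1146.
y_gold = 19.1146^0.43 ≈ 3.5562, c_gold = y_gold − 0.08·k_gold ≈ 2.0270.
Gain: Δc = 2.0270 − 1.9351 ≈ 0.0920.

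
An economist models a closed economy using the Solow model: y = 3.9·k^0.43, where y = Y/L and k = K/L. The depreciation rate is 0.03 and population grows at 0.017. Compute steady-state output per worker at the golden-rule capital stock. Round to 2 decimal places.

The effective depreciation rate is n + δ = 0.017 + 0.03 = 0.047.
Golden rule sets MPK = n+δ: 0.43·3.9·k^(0.43−1) = 0.047, so k_gold = (0.43·3.9/0.047)^(1/0.57) ≈ 529.1399.
Output: y_gold = 3.9·k_gold^0.43 = 3.9·529.1399^0.43 ≈ 57.8362.

y_gold ≈ 57.84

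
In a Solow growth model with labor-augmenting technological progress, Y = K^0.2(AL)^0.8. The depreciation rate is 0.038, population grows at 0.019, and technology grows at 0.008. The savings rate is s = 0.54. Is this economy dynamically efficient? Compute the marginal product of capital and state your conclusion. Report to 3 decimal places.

n + g + δ = 0.019 + 0.008 + 0.038 = 0.065.
Steady-state k*: s·k^0.2 = 0.065·k gives k* = (0.54/0.065)^(1/0.8) ≈ 14.1043.
MPK = 0.2·14.1043^(-0.8) ≈ 0.0241.
MPK < n+g+δ = 0.065, so the economy is dynamically inefficient (over-saving).

dynamically inefficient; MPK ≈ 0.024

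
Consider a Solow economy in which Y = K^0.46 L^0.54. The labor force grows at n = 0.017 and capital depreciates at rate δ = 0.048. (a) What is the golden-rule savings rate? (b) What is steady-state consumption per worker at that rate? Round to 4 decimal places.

The effective depreciation rate is n + δ = 0.017 + 0.048 = 0.065.
For Cobb-Douglas, s_gold equals capital's share: s_gold = 0.46.
At the golden rule the marginal product of capital equals n+δ: 0.46·k^(0.46−1) = 0.065. Solving, k_gold = (0.46/0.065)^(1/0.54) ≈ 37.4788.
y_gold = 37.4788^0.46 ≈ 5.2959; c_gold = (1−0.46)·y_gold ≈ 2.8598.

(a) s_gold = 0.4600; (b) c_gold ≈ 2.8598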